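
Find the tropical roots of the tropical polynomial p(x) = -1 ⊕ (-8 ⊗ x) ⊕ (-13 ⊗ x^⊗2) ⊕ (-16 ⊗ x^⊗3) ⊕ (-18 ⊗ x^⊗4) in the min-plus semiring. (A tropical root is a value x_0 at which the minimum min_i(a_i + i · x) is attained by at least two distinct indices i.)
Roots: {2, 3, 5, 7}

Each tropical root is a break point of the lower envelope of the lines y = a_i + i · x (there are 5 lines, with slopes 0, 1, ..., 4). Only the lines that attain the minimum somewhere contribute to roots; other lines are dominated. Here the surviving (envelope) indices are i = 4, i = 3, i = 2, i = 1, i = 0.
Intersections between consecutive envelope lines give the roots: for adjacent envelope indices i < j the intersection is x = (a_i − a_j) / (j − i). Reading off the sorted break points: {2, 3, 5, 7}.
Verification: at each break x_0, at least two indices attain the minimum of min_i(a_i + i · x_0).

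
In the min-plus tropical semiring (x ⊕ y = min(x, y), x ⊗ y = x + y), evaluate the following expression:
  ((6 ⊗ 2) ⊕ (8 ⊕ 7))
((6 ⊗ 2) ⊕ (8 ⊕ 7)) = 7

Expand innermost to outermost. Recall ⊕ takes the minimum of its arguments and ⊗ takes their sum. Working out the expression ((6 ⊗ 2) ⊕ (8 ⊕ 7)) gives 7.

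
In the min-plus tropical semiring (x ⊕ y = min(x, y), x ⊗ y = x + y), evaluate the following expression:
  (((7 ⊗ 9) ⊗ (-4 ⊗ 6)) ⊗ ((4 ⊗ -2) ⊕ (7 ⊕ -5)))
(((7 ⊗ 9) ⊗ (-4 ⊗ 6)) ⊗ ((4 ⊗ -2) ⊕ (7 ⊕ -5))) = 13

Expand innermost to outermost. Recall ⊕ takes the minimum of its arguments and ⊗ takes their sum. Working out the expression (((7 ⊗ 9) ⊗ (-4 ⊗ 6)) ⊗ ((4 ⊗ -2) ⊕ (7 ⊕ -5))) gives 13.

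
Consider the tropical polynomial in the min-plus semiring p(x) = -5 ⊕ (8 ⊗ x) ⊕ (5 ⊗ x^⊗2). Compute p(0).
p(0) = -5

A tropical monomial a ⊗ x^⊗i evaluates to a + i · x. Evaluating each term at x = 0:
  Term 0 contributes -5 + 0 · 0 = -5
  Term 1 contributes 8 + 1 · 0 = 8
  Term 2 contributes 5 + 2 · 0 = 5
p(0) = ⊕ of these = min[-5, 8, 5] = -5.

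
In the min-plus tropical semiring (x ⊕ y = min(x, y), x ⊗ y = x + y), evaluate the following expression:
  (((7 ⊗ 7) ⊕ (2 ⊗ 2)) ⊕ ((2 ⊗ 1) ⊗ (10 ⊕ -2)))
(((7 ⊗ 7) ⊕ (2 ⊗ 2)) ⊕ ((2 ⊗ 1) ⊗ (10 ⊕ -2))) = 1

Expand innermost to outermost. Recall ⊕ takes the minimum of its arguments and ⊗ takes their sum. Working out the expression (((7 ⊗ 7) ⊕ (2 ⊗ 2)) ⊕ ((2 ⊗ 1) ⊗ (10 ⊕ -2))) gives 1.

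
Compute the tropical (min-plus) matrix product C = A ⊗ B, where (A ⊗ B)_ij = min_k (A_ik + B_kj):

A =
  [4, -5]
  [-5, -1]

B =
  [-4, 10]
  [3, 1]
A ⊗ B =
  [-2, -4]
  [-9, 0]

Apply the min-plus product entry-by-entry:
  C[0][0] = min over k of (A[0][0] + B[0][0] = 4 + -4 = 0, A[0][1] + B[1][0] = -5 + 3 = -2) = -2 (attained at k = 1)
  C[0][1] = min over k of (A[0][0] + B[0][1] = 4 + 10 = 14, A[0][1] + B[1][1] = -5 + 1 = -4) = -4 (attained at k = 1)
  C[1][0] = min over k of (A[1][0] + B[0][0] = -5 + -4 = -9, A[1][1] + B[1][0] = -1 + 3 = 2) = -9 (attained at k = 0)
  C[1][1] = min over k of (A[1][0] + B[0][1] = -5 + 10 = 5, A[1][1] + B[1][1] = -1 + 1 = 0) = 0 (attained at k = 1)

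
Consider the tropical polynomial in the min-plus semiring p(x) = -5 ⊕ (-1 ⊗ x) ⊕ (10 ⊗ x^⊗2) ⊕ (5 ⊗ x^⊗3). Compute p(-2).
p(-2) = -5

A tropical monomial a ⊗ x^⊗i evaluates to a + i · x. Evaluating each term at x = -2:
  Term 0 contributes -5 + 0 · -2 = -5
  Term 1 contributes -1 + 1 · -2 = -3
  Term 2 contributes 10 + 2 · -2 = 6
  Term 3 contributes 5 + 3 · -2 = -1
p(-2) = ⊕ of these = min[-5, -3, 6, -1] = -5.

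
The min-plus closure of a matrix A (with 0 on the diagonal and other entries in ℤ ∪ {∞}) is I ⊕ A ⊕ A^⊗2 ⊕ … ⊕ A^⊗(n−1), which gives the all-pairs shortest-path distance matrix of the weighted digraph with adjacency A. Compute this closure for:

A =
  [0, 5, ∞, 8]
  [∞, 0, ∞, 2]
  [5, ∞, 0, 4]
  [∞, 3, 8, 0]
Closure =
  [0, 5, 15, 7]
  [15, 0, 10, 2]
  [5, 7, 0, 4]
  [13, 3, 8, 0]

This is the Floyd-Warshall all-pairs shortest-path computation. For each intermediate vertex k = 0, 1, …, 3, update dist[i][j] ← min(dist[i][j], dist[i][k] + dist[k][j]). The final matrix gives, for each (i, j), the minimum total weight of any directed path from i to j (possibly empty when i = j).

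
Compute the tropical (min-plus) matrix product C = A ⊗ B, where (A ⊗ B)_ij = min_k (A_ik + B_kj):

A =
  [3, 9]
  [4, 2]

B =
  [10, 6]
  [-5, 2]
A ⊗ B =
  [4, 9]
  [-3, 4]

Apply the min-plus product entry-by-entry:
  C[0][0] = min over k of (A[0][0] + B[0][0] = 3 + 10 = 13, A[0][1] + B[1][0] = 9 + -5 = 4) = 4 (attained at k = 1)
  C[0][1] = min over k of (A[0][0] + B[0][1] = 3 + 6 = 9, A[0][1] + B[1][1] = 9 + 2 = 11) = 9 (attained at k = 0)
  C[1][0] = min over k of (A[1][0] + B[0][0] = 4 + 10 = 14, A[1][1] + B[1][0] = 2 + -5 = -3) = -3 (attained at k = 1)
  C[1][1] = min over k of (A[1][0] + B[0][1] = 4 + 6 = 10, A[1][1] + B[1][1] = 2 + 2 = 4) = 4 (attained at k = 1)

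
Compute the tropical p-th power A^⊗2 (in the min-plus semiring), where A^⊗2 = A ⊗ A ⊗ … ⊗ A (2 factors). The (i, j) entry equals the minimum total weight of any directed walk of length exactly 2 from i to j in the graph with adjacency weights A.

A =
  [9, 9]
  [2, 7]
A^⊗2 =
  [11, 16]
  [9, 11]

Each entry (A^⊗2)_ij equals the minimum over all length-2 walks i = v_0 → v_1 → … → v_2 = j of Σ_t A[v_t][v_{t+1}]. For example, for (i, j) = (0, 1) we minimise over 2 possible intermediate vertex sequences; the minimum is 16, attained along the walk 0 → 1 → 1.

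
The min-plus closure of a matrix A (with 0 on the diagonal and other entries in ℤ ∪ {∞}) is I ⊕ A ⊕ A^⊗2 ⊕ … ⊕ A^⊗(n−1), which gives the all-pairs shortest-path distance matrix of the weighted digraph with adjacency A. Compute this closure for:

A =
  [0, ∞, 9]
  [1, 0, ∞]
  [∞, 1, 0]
Closure =
  [0, 10, 9]
  [1, 0, 10]
  [2, 1, 0]

This is the Floyd-Warshall all-pairs shortest-path computation. For each intermediate vertex k = 0, 1, …, 2, update dist[i][j] ← min(dist[i][j], dist[i][k] + dist[k][j]). The final matrix gives, for each (i, j), the minimum total weight of any directed path from i to j (possibly empty when i = j).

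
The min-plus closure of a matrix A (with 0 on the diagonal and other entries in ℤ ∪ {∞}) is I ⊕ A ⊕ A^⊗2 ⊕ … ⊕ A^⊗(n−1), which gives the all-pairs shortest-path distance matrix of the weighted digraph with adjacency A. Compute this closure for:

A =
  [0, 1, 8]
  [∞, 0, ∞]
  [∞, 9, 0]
Closure =
  [0, 1, 8]
  [∞, 0, ∞]
  [∞, 9, 0]

This is the Floyd-Warshall all-pairs shortest-path computation. For each intermediate vertex k = 0, 1, …, 2, update dist[i][j] ← min(dist[i][j], dist[i][k] + dist[k][j]). The final matrix gives, for each (i, j), the minimum total weight of any directed path from i to j (possibly empty when i = j).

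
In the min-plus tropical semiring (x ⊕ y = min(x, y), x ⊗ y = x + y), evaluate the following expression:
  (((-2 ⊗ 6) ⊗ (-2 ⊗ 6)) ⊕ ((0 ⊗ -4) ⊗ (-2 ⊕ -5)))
(((-2 ⊗ 6) ⊗ (-2 ⊗ 6)) ⊕ ((0 ⊗ -4) ⊗ (-2 ⊕ -5))) = -9

Expand innermost to outermost. Recall ⊕ takes the minimum of its arguments and ⊗ takes their sum. Working out the expression (((-2 ⊗ 6) ⊗ (-2 ⊗ 6)) ⊕ ((0 ⊗ -4) ⊗ (-2 ⊕ -5))) gives -9.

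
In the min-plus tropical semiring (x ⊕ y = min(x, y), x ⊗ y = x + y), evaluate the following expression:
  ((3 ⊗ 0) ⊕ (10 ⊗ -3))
((3 ⊗ 0) ⊕ (10 ⊗ -3)) = 3

Expand innermost to outermost. Recall ⊕ takes the minimum of its arguments and ⊗ takes their sum. Working out the expression ((3 ⊗ 0) ⊕ (10 ⊗ -3)) gives 3.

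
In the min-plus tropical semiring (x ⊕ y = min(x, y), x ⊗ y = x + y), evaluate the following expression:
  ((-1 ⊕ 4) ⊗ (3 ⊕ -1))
((-1 ⊕ 4) ⊗ (3 ⊕ -1)) = -2

Expand innermost to outermost. Recall ⊕ takes the minimum of its arguments and ⊗ takes their sum. Working out the expression ((-1 ⊕ 4) ⊗ (3 ⊕ -1)) gives -2.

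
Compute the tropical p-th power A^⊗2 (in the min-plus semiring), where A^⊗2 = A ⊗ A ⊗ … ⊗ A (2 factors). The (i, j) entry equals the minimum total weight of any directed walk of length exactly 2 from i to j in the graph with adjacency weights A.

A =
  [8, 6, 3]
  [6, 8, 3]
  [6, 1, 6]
A^⊗2 =
  [9, 4, 9]
  [9, 4, 9]
  [7, 7, 4]

Each entry (A^⊗2)_ij equals the minimum over all length-2 walks i = v_0 → v_1 → … → v_2 = j of Σ_t A[v_t][v_{t+1}]. For example, for (i, j) = (0, 2) we minimise over 3 possible intermediate vertex sequences; the minimum is 9, attained along the walk 0 → 1 → 2.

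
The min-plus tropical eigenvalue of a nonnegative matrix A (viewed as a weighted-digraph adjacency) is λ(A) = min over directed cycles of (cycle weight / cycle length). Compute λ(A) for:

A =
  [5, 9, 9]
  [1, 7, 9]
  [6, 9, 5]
λ(A) = 5

Enumerate directed cycles and compute their means (weight / length). Sample:
  cycle 0 → 0: weight = 5, length = 1, mean = 5/1 ≈ 5.000
  cycle 1 → 1: weight = 7, length = 1, mean = 7/1 ≈ 7.000
  cycle 2 → 2: weight = 5, length = 1, mean = 5/1 ≈ 5.000
  cycle 0 → 1 → 0: weight = 10, length = 2, mean = 10/2 ≈ 5.000
  cycle 0 → 2 → 0: weight = 15, length = 2, mean = 15/2 ≈ 7.500
  cycle 1 → 0 → 1: weight = 10, length = 2, mean = 10/2 ≈ 5.000
Minimum mean = 5.000, attained e.g. along the cycle 0 → 0 with weight 5 and length 1. So λ(A) = 5/1 = 5.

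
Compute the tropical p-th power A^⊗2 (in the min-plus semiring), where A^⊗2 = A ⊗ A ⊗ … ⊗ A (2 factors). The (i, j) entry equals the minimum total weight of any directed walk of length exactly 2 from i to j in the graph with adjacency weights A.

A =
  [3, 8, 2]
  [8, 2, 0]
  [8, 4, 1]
A^⊗2 =
  [6, 6, 3]
  [8, 4, 1]
  [9, 5, 2]

Each entry (A^⊗2)_ij equals the minimum over all length-2 walks i = v_0 → v_1 → … → v_2 = j of Σ_t A[v_t][v_{t+1}]. For example, for (i, j) = (0, 2) we minimise over 3 possible intermediate vertex sequences; the minimum is 3, attained along the walk 0 → 2 → 2.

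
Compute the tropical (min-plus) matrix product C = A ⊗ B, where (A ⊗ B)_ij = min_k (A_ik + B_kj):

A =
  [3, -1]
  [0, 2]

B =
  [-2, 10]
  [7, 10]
A ⊗ B =
  [1, 9]
  [-2, 10]

Apply the min-plus product entry-by-entry:
  C[0][0] = min over k of (A[0][0] + B[0][0] = 3 + -2 = 1, A[0][1] + B[1][0] = -1 + 7 = 6) = 1 (attained at k = 0)
  C[0][1] = min over k of (A[0][0] + B[0][1] = 3 + 10 = 13, A[0][1] + B[1][1] = -1 + 10 = 9) = 9 (attained at k = 1)
  C[1][0] = min over k of (A[1][0] + B[0][0] = 0 + -2 = -2, A[1][1] + B[1][0] = 2 + 7 = 9) = -2 (attained at k = 0)
  C[1][1] = min over k of (A[1][0] + B[0][1] = 0 + 10 = 10, A[1][1] + B[1][1] = 2 + 10 = 12) = 10 (attained at k = 0)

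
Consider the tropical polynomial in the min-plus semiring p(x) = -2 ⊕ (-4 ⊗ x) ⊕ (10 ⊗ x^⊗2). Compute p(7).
p(7) = -2

A tropical monomial a ⊗ x^⊗i evaluates to a + i · x. Evaluating each term at x = 7:
  Term 0 contributes -2 + 0 · 7 = -2
  Term 1 contributes -4 + 1 · 7 = 3
  Term 2 contributes 10 + 2 · 7 = 24
p(7) = ⊕ of these = min[-2, 3, 24] = -2.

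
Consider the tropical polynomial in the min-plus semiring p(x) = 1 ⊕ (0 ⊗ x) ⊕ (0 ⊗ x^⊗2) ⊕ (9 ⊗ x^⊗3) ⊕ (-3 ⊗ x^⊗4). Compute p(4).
p(4) = 1

A tropical monomial a ⊗ x^⊗i evaluates to a + i · x. Evaluating each term at x = 4:
  Term 0 contributes 1 + 0 · 4 = 1
  Term 1 contributes 0 + 1 · 4 = 4
  Term 2 contributes 0 + 2 · 4 = 8
  Term 3 contributes 9 + 3 · 4 = 21
  Term 4 contributes -3 + 4 · 4 = 13
p(4) = ⊕ of these = min[1, 4, 8, 21, 13] = 1.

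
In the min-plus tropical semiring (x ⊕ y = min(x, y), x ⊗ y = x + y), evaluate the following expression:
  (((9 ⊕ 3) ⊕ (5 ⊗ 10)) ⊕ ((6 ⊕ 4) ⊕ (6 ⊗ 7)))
(((9 ⊕ 3) ⊕ (5 ⊗ 10)) ⊕ ((6 ⊕ 4) ⊕ (6 ⊗ 7))) = 3

Expand innermost to outermost. Recall ⊕ takes the minimum of its arguments and ⊗ takes their sum. Working out the expression (((9 ⊕ 3) ⊕ (5 ⊗ 10)) ⊕ ((6 ⊕ 4) ⊕ (6 ⊗ 7))) gives 3.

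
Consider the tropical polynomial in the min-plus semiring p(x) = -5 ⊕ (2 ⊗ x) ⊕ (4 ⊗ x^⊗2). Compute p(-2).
p(-2) = -5

A tropical monomial a ⊗ x^⊗i evaluates to a + i · x. Evaluating each term at x = -2:
  Term 0 contributes -5 + 0 · -2 = -5
  Term 1 contributes 2 + 1 · -2 = 0
  Term 2 contributes 4 + 2 · -2 = 0
p(-2) = ⊕ of these = min[-5, 0, 0] = -5.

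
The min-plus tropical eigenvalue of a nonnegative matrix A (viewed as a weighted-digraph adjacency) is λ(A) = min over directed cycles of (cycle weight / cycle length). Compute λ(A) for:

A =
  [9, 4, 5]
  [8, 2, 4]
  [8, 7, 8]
λ(A) = 2

Enumerate directed cycles and compute their means (weight / length). Sample:
  cycle 0 → 0: weight = 9, length = 1, mean = 9/1 ≈ 9.000
  cycle 1 → 1: weight = 2, length = 1, mean = 2/1 ≈ 2.000
  cycle 2 → 2: weight = 8, length = 1, mean = 8/1 ≈ 8.000
  cycle 0 → 1 → 0: weight = 12, length = 2, mean = 12/2 ≈ 6.000
  cycle 0 → 2 → 0: weight = 13, length = 2, mean = 13/2 ≈ 6.500
  cycle 1 → 0 → 1: weight = 12, length = 2, mean = 12/2 ≈ 6.000
Minimum mean = 2.000, attained e.g. along the cycle 1 → 1 with weight 2 and length 1. So λ(A) = 2/1 = 2.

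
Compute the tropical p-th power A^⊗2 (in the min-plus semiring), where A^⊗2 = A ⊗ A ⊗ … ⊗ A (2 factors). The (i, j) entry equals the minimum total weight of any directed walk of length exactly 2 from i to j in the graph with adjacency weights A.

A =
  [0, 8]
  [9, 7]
A^⊗2 =
  [0, 8]
  [9, 14]

Each entry (A^⊗2)_ij equals the minimum over all length-2 walks i = v_0 → v_1 → … → v_2 = j of Σ_t A[v_t][v_{t+1}]. For example, for (i, j) = (0, 1) we minimise over 2 possible intermediate vertex sequences; the minimum is 8, attained along the walk 0 → 0 → 1.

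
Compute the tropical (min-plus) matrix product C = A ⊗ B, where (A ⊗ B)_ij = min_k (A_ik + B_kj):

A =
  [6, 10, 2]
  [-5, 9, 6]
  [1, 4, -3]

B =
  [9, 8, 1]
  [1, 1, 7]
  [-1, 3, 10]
A ⊗ B =
  [1, 5, 7]
  [4, 3, -4]
  [-4, 0, 2]

Apply the min-plus product entry-by-entry:
  C[0][0] = min over k of (A[0][0] + B[0][0] = 6 + 9 = 15, A[0][1] + B[1][0] = 10 + 1 = 11, A[0][2] + B[2][0] = 2 + -1 = 1) = 1 (attained at k = 2)
  C[0][1] = min over k of (A[0][0] + B[0][1] = 6 + 8 = 14, A[0][1] + B[1][1] = 10 + 1 = 11, A[0][2] + B[2][1] = 2 + 3 = 5) = 5 (attained at k = 2)
  C[0][2] = min over k of (A[0][0] + B[0][2] = 6 + 1 = 7, A[0][1] + B[1][2] = 10 + 7 = 17, A[0][2] + B[2][2] = 2 + 10 = 12) = 7 (attained at k = 0)
  C[1][0] = min over k of (A[1][0] + B[0][0] = -5 + 9 = 4, A[1][1] + B[1][0] = 9 + 1 = 10, A[1][2] + B[2][0] = 6 + -1 = 5) = 4 (attained at k = 0)
  C[1][1] = min over k of (A[1][0] + B[0][1] = -5 + 8 = 3, A[1][1] + B[1][1] = 9 + 1 = 10, A[1][2] + B[2][1] = 6 + 3 = 9) = 3 (attained at k = 0)
  C[1][2] = min over k of (A[1][0] + B[0][2] = -5 + 1 = -4, A[1][1] + B[1][2] = 9 + 7 = 16, A[1][2] + B[2][2] = 6 + 10 = 16) = -4 (attained at k = 0)
  C[2][0] = min over k of (A[2][0] + B[0][0] = 1 + 9 = 10, A[2][1] + B[1][0] = 4 + 1 = 5, A[2][2] + B[2][0] = -3 + -1 = -4) = -4 (attained at k = 2)
  C[2][1] = min over k of (A[2][0] + B[0][1] = 1 + 8 = 9, A[2][1] + B[1][1] = 4 + 1 = 5, A[2][2] + B[2][1] = -3 + 3 = 0) = 0 (attained at k = 2)
  C[2][2] = min over k of (A[2][0] + B[0][2] = 1 + 1 = 2, A[2][1] + B[1][2] = 4 + 7 = 11, A[2][2] + B[2][2] = -3 + 10 = 7) = 2 (attained at k = 0)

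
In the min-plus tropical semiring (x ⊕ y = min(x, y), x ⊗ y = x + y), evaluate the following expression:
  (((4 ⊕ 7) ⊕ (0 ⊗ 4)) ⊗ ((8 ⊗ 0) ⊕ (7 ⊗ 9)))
(((4 ⊕ 7) ⊕ (0 ⊗ 4)) ⊗ ((8 ⊗ 0) ⊕ (7 ⊗ 9))) = 12

Expand innermost to outermost. Recall ⊕ takes the minimum of its arguments and ⊗ takes their sum. Working out the expression (((4 ⊕ 7) ⊕ (0 ⊗ 4)) ⊗ ((8 ⊗ 0) ⊕ (7 ⊗ 9))) gives 12.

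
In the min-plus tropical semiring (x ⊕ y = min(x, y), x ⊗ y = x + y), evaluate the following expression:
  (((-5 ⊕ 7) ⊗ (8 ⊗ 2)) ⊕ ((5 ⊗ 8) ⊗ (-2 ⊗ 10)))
(((-5 ⊕ 7) ⊗ (8 ⊗ 2)) ⊕ ((5 ⊗ 8) ⊗ (-2 ⊗ 10))) = 5

Expand innermost to outermost. Recall ⊕ takes the minimum of its arguments and ⊗ takes their sum. Working out the expression (((-5 ⊕ 7) ⊗ (8 ⊗ 2)) ⊕ ((5 ⊗ 8) ⊗ (-2 ⊗ 10))) gives 5.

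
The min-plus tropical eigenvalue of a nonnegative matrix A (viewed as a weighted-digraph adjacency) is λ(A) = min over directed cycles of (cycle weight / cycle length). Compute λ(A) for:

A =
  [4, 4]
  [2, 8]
λ(A) = 3

Enumerate directed cycles and compute their means (weight / length). Sample:
  cycle 0 → 0: weight = 4, length = 1, mean = 4/1 ≈ 4.000
  cycle 1 → 1: weight = 8, length = 1, mean = 8/1 ≈ 8.000
  cycle 0 → 1 → 0: weight = 6, length = 2, mean = 6/2 ≈ 3.000
  cycle 1 → 0 → 1: weight = 6, length = 2, mean = 6/2 ≈ 3.000
Minimum mean = 3.000, attained e.g. along the cycle 0 → 1 → 0 with weight 6 and length 2. So λ(A) = 6/2 = 3.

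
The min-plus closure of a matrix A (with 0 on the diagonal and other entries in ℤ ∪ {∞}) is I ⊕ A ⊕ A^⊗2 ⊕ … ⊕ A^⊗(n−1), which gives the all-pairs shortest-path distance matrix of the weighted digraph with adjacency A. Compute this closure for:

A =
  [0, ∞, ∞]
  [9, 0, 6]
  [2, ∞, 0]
Closure =
  [0, ∞, ∞]
  [8, 0, 6]
  [2, ∞, 0]

This is the Floyd-Warshall all-pairs shortest-path computation. For each intermediate vertex k = 0, 1, …, 2, update dist[i][j] ← min(dist[i][j], dist[i][k] + dist[k][j]). The final matrix gives, for each (i, j), the minimum total weight of any directed path from i to j (possibly empty when i = j).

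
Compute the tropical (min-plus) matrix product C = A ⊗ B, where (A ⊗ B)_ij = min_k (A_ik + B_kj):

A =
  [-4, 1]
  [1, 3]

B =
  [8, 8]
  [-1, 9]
A ⊗ B =
  [0, 4]
  [2, 9]

Apply the min-plus product entry-by-entry:
  C[0][0] = min over k of (A[0][0] + B[0][0] = -4 + 8 = 4, A[0][1] + B[1][0] = 1 + -1 = 0) = 0 (attained at k = 1)
  C[0][1] = min over k of (A[0][0] + B[0][1] = -4 + 8 = 4, A[0][1] + B[1][1] = 1 + 9 = 10) = 4 (attained at k = 0)
  C[1][0] = min over k of (A[1][0] + B[0][0] = 1 + 8 = 9, A[1][1] + B[1][0] = 3 + -1 = 2) = 2 (attained at k = 1)
  C[1][1] = min over k of (A[1][0] + B[0][1] = 1 + 8 = 9, A[1][1] + B[1][1] = 3 + 9 = 12) = 9 (attained at k = 0)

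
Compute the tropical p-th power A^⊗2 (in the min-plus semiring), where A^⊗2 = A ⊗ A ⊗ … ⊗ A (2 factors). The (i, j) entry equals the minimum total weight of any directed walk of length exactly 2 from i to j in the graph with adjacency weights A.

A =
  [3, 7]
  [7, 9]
A^⊗2 =
  [6, 10]
  [10, 14]

Each entry (A^⊗2)_ij equals the minimum over all length-2 walks i = v_0 → v_1 → … → v_2 = j of Σ_t A[v_t][v_{t+1}]. For example, for (i, j) = (0, 1) we minimise over 2 possible intermediate vertex sequences; the minimum is 10, attained along the walk 0 → 0 → 1.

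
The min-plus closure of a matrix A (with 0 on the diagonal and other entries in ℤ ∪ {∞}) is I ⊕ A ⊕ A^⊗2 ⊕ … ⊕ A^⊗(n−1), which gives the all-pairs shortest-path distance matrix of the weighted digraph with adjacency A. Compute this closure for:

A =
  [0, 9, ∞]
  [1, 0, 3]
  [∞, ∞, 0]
Closure =
  [0, 9, 12]
  [1, 0, 3]
  [∞, ∞, 0]

This is the Floyd-Warshall all-pairs shortest-path computation. For each intermediate vertex k = 0, 1, …, 2, update dist[i][j] ← min(dist[i][j], dist[i][k] + dist[k][j]). The final matrix gives, for each (i, j), the minimum total weight of any directed path from i to j (possibly empty when i = j).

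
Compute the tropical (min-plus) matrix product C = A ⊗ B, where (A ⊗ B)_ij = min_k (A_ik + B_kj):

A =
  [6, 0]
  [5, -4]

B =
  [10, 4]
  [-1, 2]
A ⊗ B =
  [-1, 2]
  [-5, -2]

Apply the min-plus product entry-by-entry:
  C[0][0] = min over k of (A[0][0] + B[0][0] = 6 + 10 = 16, A[0][1] + B[1][0] = 0 + -1 = -1) = -1 (attained at k = 1)
  C[0][1] = min over k of (A[0][0] + B[0][1] = 6 + 4 = 10, A[0][1] + B[1][1] = 0 + 2 = 2) = 2 (attained at k = 1)
  C[1][0] = min over k of (A[1][0] + B[0][0] = 5 + 10 = 15, A[1][1] + B[1][0] = -4 + -1 = -5) = -5 (attained at k = 1)
  C[1][1] = min over k of (A[1][0] + B[0][1] = 5 + 4 = 9, A[1][1] + B[1][1] = -4 + 2 = -2) = -2 (attained at k = 1)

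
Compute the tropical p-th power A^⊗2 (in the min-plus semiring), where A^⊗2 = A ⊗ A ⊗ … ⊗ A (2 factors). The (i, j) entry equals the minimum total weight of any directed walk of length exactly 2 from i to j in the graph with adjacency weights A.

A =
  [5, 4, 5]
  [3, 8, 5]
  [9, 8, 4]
A^⊗2 =
  [7, 9, 9]
  [8, 7, 8]
  [11, 12, 8]

Each entry (A^⊗2)_ij equals the minimum over all length-2 walks i = v_0 → v_1 → … → v_2 = j of Σ_t A[v_t][v_{t+1}]. For example, for (i, j) = (0, 2) we minimise over 3 possible intermediate vertex sequences; the minimum is 9, attained along the walk 0 → 1 → 2.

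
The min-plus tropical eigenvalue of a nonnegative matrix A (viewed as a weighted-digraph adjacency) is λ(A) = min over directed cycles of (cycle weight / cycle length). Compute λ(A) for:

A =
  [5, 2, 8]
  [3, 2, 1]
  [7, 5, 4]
λ(A) = 2

Enumerate directed cycles and compute their means (weight / length). Sample:
  cycle 0 → 0: weight = 5, length = 1, mean = 5/1 ≈ 5.000
  cycle 1 → 1: weight = 2, length = 1, mean = 2/1 ≈ 2.000
  cycle 2 → 2: weight = 4, length = 1, mean = 4/1 ≈ 4.000
  cycle 0 → 1 → 0: weight = 5, length = 2, mean = 5/2 ≈ 2.500
  cycle 0 → 2 → 0: weight = 15, length = 2, mean = 15/2 ≈ 7.500
  cycle 1 → 0 → 1: weight = 5, length = 2, mean = 5/2 ≈ 2.500
Minimum mean = 2.000, attained e.g. along the cycle 1 → 1 with weight 2 and length 1. So λ(A) = 2/1 = 2.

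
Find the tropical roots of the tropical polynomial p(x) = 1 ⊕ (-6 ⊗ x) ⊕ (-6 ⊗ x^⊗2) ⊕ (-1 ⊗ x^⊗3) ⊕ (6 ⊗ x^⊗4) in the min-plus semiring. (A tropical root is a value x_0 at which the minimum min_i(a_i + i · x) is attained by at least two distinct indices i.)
Roots: {-7, -5, 0, 7}

Each tropical root is a break point of the lower envelope of the lines y = a_i + i · x (there are 5 lines, with slopes 0, 1, ..., 4). Only the lines that attain the minimum somewhere contribute to roots; other lines are dominated. Here the surviving (envelope) indices are i = 4, i = 3, i = 2, i = 1, i = 0.
Intersections between consecutive envelope lines give the roots: for adjacent envelope indices i < j the intersection is x = (a_i − a_j) / (j − i). Reading off the sorted break points: {-7, -5, 0, 7}.
Verification: at each break x_0, at least two indices attain the minimum of min_i(a_i + i · x_0).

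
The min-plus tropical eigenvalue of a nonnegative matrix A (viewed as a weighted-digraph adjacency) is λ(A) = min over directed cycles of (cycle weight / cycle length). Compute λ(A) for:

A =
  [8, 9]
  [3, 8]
λ(A) = 6

Enumerate directed cycles and compute their means (weight / length). Sample:
  cycle 0 → 0: weight = 8, length = 1, mean = 8/1 ≈ 8.000
  cycle 1 → 1: weight = 8, length = 1, mean = 8/1 ≈ 8.000
  cycle 0 → 1 → 0: weight = 12, length = 2, mean = 12/2 ≈ 6.000
  cycle 1 → 0 → 1: weight = 12, length = 2, mean = 12/2 ≈ 6.000
Minimum mean = 6.000, attained e.g. along the cycle 0 → 1 → 0 with weight 12 and length 2. So λ(A) = 12/2 = 6.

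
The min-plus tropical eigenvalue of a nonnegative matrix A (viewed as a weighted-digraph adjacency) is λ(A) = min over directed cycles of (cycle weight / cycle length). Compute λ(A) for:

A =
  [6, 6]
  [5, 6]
λ(A) = 11/2

Enumerate directed cycles and compute their means (weight / length). Sample:
  cycle 0 → 0: weight = 6, length = 1, mean = 6/1 ≈ 6.000
  cycle 1 → 1: weight = 6, length = 1, mean = 6/1 ≈ 6.000
  cycle 0 → 1 → 0: weight = 11, length = 2, mean = 11/2 ≈ 5.500
  cycle 1 → 0 → 1: weight = 11, length = 2, mean = 11/2 ≈ 5.500
Minimum mean = 5.500, attained e.g. along the cycle 0 → 1 → 0 with weight 11 and length 2. So λ(A) = 11/2 = 11/2.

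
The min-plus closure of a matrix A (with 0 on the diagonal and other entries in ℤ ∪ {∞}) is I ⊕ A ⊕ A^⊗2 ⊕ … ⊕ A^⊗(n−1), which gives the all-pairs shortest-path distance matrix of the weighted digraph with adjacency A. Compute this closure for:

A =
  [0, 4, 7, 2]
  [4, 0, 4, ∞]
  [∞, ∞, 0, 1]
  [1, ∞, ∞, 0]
Closure =
  [0, 4, 7, 2]
  [4, 0, 4, 5]
  [2, 6, 0, 1]
  [1, 5, 8, 0]

This is the Floyd-Warshall all-pairs shortest-path computation. For each intermediate vertex k = 0, 1, …, 3, update dist[i][j] ← min(dist[i][j], dist[i][k] + dist[k][j]). The final matrix gives, for each (i, j), the minimum total weight of any directed path from i to j (possibly empty when i = j).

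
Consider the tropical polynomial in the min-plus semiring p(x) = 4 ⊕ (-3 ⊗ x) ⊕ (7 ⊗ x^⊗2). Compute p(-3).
p(-3) = -6

A tropical monomial a ⊗ x^⊗i evaluates to a + i · x. Evaluating each term at x = -3:
  Term 0 contributes 4 + 0 · -3 = 4
  Term 1 contributes -3 + 1 · -3 = -6
  Term 2 contributes 7 + 2 · -3 = 1
p(-3) = ⊕ of these = min[4, -6, 1] = -6.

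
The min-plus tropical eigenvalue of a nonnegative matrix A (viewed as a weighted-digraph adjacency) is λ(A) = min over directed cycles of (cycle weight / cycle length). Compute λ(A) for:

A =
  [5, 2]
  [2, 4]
λ(A) = 2

Enumerate directed cycles and compute their means (weight / length). Sample:
  cycle 0 → 0: weight = 5, length = 1, mean = 5/1 ≈ 5.000
  cycle 1 → 1: weight = 4, length = 1, mean = 4/1 ≈ 4.000
  cycle 0 → 1 → 0: weight = 4, length = 2, mean = 4/2 ≈ 2.000
  cycle 1 → 0 → 1: weight = 4, length = 2, mean = 4/2 ≈ 2.000
Minimum mean = 2.000, attained e.g. along the cycle 0 → 1 → 0 with weight 4 and length 2. So λ(A) = 4/2 = 2.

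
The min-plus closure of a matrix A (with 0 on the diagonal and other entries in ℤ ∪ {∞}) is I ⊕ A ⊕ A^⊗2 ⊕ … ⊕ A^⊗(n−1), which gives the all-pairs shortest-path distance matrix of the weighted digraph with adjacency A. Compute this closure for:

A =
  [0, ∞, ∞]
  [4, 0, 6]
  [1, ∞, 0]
Closure =
  [0, ∞, ∞]
  [4, 0, 6]
  [1, ∞, 0]

This is the Floyd-Warshall all-pairs shortest-path computation. For each intermediate vertex k = 0, 1, …, 2, update dist[i][j] ← min(dist[i][j], dist[i][k] + dist[k][j]). The final matrix gives, for each (i, j), the minimum total weight of any directed path from i to j (possibly empty when i = j).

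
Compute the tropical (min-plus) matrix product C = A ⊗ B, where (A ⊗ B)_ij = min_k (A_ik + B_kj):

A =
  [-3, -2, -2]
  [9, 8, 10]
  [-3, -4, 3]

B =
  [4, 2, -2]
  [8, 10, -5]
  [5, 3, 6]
A ⊗ B =
  [1, -1, -7]
  [13, 11, 3]
  [1, -1, -9]

Apply the min-plus product entry-by-entry:
  C[0][0] = min over k of (A[0][0] + B[0][0] = -3 + 4 = 1, A[0][1] + B[1][0] = -2 + 8 = 6, A[0][2] + B[2][0] = -2 + 5 = 3) = 1 (attained at k = 0)
  C[0][1] = min over k of (A[0][0] + B[0][1] = -3 + 2 = -1, A[0][1] + B[1][1] = -2 + 10 = 8, A[0][2] + B[2][1] = -2 + 3 = 1) = -1 (attained at k = 0)
  C[0][2] = min over k of (A[0][0] + B[0][2] = -3 + -2 = -5, A[0][1] + B[1][2] = -2 + -5 = -7, A[0][2] + B[2][2] = -2 + 6 = 4) = -7 (attained at k = 1)
  C[1][0] = min over k of (A[1][0] + B[0][0] = 9 + 4 = 13, A[1][1] + B[1][0] = 8 + 8 = 16, A[1][2] + B[2][0] = 10 + 5 = 15) = 13 (attained at k = 0)
  C[1][1] = min over k of (A[1][0] + B[0][1] = 9 + 2 = 11, A[1][1] + B[1][1] = 8 + 10 = 18, A[1][2] + B[2][1] = 10 + 3 = 13) = 11 (attained at k = 0)
  C[1][2] = min over k of (A[1][0] + B[0][2] = 9 + -2 = 7, A[1][1] + B[1][2] = 8 + -5 = 3, A[1][2] + B[2][2] = 10 + 6 = 16) = 3 (attained at k = 1)
  C[2][0] = min over k of (A[2][0] + B[0][0] = -3 + 4 = 1, A[2][1] + B[1][0] = -4 + 8 = 4, A[2][2] + B[2][0] = 3 + 5 = 8) = 1 (attained at k = 0)
  C[2][1] = min over k of (A[2][0] + B[0][1] = -3 + 2 = -1, A[2][1] + B[1][1] = -4 + 10 = 6, A[2][2] + B[2][1] = 3 + 3 = 6) = -1 (attained at k = 0)
  C[2][2] = min over k of (A[2][0] + B[0][2] = -3 + -2 = -5, A[2][1] + B[1][2] = -4 + -5 = -9, A[2][2] + B[2][2] = 3 + 6 = 9) = -9 (attained at k = 1)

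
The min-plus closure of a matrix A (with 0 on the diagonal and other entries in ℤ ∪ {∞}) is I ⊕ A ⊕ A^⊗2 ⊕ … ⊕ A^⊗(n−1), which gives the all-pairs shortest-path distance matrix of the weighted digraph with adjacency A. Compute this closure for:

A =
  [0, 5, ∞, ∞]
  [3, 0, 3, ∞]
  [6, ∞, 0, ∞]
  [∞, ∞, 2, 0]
Closure =
  [0, 5, 8, ∞]
  [3, 0, 3, ∞]
  [6, 11, 0, ∞]
  [8, 13, 2, 0]

This is the Floyd-Warshall all-pairs shortest-path computation. For each intermediate vertex k = 0, 1, …, 3, update dist[i][j] ← min(dist[i][j], dist[i][k] + dist[k][j]). The final matrix gives, for each (i, j), the minimum total weight of any directed path from i to j (possibly empty when i = j).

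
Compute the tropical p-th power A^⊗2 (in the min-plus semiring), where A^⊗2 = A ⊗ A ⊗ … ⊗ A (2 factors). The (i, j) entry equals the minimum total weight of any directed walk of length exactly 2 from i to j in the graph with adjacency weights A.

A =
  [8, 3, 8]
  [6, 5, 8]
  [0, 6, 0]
A^⊗2 =
  [8, 8, 8]
  [8, 9, 8]
  [0, 3, 0]

Each entry (A^⊗2)_ij equals the minimum over all length-2 walks i = v_0 → v_1 → … → v_2 = j of Σ_t A[v_t][v_{t+1}]. For example, for (i, j) = (0, 2) we minimise over 3 possible intermediate vertex sequences; the minimum is 8, attained along the walk 0 → 2 → 2.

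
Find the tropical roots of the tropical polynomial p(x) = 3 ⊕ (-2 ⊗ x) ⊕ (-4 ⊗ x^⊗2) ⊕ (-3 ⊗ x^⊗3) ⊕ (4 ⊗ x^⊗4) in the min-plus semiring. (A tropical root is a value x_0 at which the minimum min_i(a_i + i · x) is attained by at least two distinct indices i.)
Roots: {-7, -1, 2, 5}

Each tropical root is a break point of the lower envelope of the lines y = a_i + i · x (there are 5 lines, with slopes 0, 1, ..., 4). Only the lines that attain the minimum somewhere contribute to roots; other lines are dominated. Here the surviving (envelope) indices are i = 4, i = 3, i = 2, i = 1, i = 0.
Intersections between consecutive envelope lines give the roots: for adjacent envelope indices i < j the intersection is x = (a_i − a_j) / (j − i). Reading off the sorted break points: {-7, -1, 2, 5}.
Verification: at each break x_0, at least two indices attain the minimum of min_i(a_i + i · x_0).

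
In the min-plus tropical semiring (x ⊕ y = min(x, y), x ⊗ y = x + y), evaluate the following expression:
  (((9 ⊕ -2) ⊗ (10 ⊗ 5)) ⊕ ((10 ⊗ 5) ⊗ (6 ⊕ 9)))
(((9 ⊕ -2) ⊗ (10 ⊗ 5)) ⊕ ((10 ⊗ 5) ⊗ (6 ⊕ 9))) = 13

Expand innermost to outermost. Recall ⊕ takes the minimum of its arguments and ⊗ takes their sum. Working out the expression (((9 ⊕ -2) ⊗ (10 ⊗ 5)) ⊕ ((10 ⊗ 5) ⊗ (6 ⊕ 9))) gives 13.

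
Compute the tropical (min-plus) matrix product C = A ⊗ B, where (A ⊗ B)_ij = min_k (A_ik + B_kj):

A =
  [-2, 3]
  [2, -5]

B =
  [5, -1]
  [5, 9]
A ⊗ B =
  [3, -3]
  [0, 1]

Apply the min-plus product entry-by-entry:
  C[0][0] = min over k of (A[0][0] + B[0][0] = -2 + 5 = 3, A[0][1] + B[1][0] = 3 + 5 = 8) = 3 (attained at k = 0)
  C[0][1] = min over k of (A[0][0] + B[0][1] = -2 + -1 = -3, A[0][1] + B[1][1] = 3 + 9 = 12) = -3 (attained at k = 0)
  C[1][0] = min over k of (A[1][0] + B[0][0] = 2 + 5 = 7, A[1][1] + B[1][0] = -5 + 5 = 0) = 0 (attained at k = 1)
  C[1][1] = min over k of (A[1][0] + B[0][1] = 2 + -1 = 1, A[1][1] + B[1][1] = -5 + 9 = 4) = 1 (attained at k = 0)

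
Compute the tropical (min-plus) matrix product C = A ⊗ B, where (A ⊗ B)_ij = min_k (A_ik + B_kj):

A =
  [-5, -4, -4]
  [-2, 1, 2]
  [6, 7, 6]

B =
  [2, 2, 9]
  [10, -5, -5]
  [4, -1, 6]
A ⊗ B =
  [-3, -9, -9]
  [0, -4, -4]
  [8, 2, 2]

Apply the min-plus product entry-by-entry:
  C[0][0] = min over k of (A[0][0] + B[0][0] = -5 + 2 = -3, A[0][1] + B[1][0] = -4 + 10 = 6, A[0][2] + B[2][0] = -4 + 4 = 0) = -3 (attained at k = 0)
  C[0][1] = min over k of (A[0][0] + B[0][1] = -5 + 2 = -3, A[0][1] + B[1][1] = -4 + -5 = -9, A[0][2] + B[2][1] = -4 + -1 = -5) = -9 (attained at k = 1)
  C[0][2] = min over k of (A[0][0] + B[0][2] = -5 + 9 = 4, A[0][1] + B[1][2] = -4 + -5 = -9, A[0][2] + B[2][2] = -4 + 6 = 2) = -9 (attained at k = 1)
  C[1][0] = min over k of (A[1][0] + B[0][0] = -2 + 2 = 0, A[1][1] + B[1][0] = 1 + 10 = 11, A[1][2] + B[2][0] = 2 + 4 = 6) = 0 (attained at k = 0)
  C[1][1] = min over k of (A[1][0] + B[0][1] = -2 + 2 = 0, A[1][1] + B[1][1] = 1 + -5 = -4, A[1][2] + B[2][1] = 2 + -1 = 1) = -4 (attained at k = 1)
  C[1][2] = min over k of (A[1][0] + B[0][2] = -2 + 9 = 7, A[1][1] + B[1][2] = 1 + -5 = -4, A[1][2] + B[2][2] = 2 + 6 = 8) = -4 (attained at k = 1)
  C[2][0] = min over k of (A[2][0] + B[0][0] = 6 + 2 = 8, A[2][1] + B[1][0] = 7 + 10 = 17, A[2][2] + B[2][0] = 6 + 4 = 10) = 8 (attained at k = 0)
  C[2][1] = min over k of (A[2][0] + B[0][1] = 6 + 2 = 8, A[2][1] + B[1][1] = 7 + -5 = 2, A[2][2] + B[2][1] = 6 + -1 = 5) = 2 (attained at k = 1)
  C[2][2] = min over k of (A[2][0] + B[0][2] = 6 + 9 = 15, A[2][1] + B[1][2] = 7 + -5 = 2, A[2][2] + B[2][2] = 6 + 6 = 12) = 2 (attained at k = 1)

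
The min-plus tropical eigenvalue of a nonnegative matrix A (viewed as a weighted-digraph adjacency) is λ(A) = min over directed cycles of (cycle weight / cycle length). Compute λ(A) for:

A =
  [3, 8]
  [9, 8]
λ(A) = 3

Enumerate directed cycles and compute their means (weight / length). Sample:
  cycle 0 → 0: weight = 3, length = 1, mean = 3/1 ≈ 3.000
  cycle 1 → 1: weight = 8, length = 1, mean = 8/1 ≈ 8.000
  cycle 0 → 1 → 0: weight = 17, length = 2, mean = 17/2 ≈ 8.500
  cycle 1 → 0 → 1: weight = 17, length = 2, mean = 17/2 ≈ 8.500
Minimum mean = 3.000, attained e.g. along the cycle 0 → 0 with weight 3 and length 1. So λ(A) = 3/1 = 3.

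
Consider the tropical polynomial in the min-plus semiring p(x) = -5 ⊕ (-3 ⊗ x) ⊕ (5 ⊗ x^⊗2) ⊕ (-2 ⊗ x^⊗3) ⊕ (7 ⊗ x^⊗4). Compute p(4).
p(4) = -5

A tropical monomial a ⊗ x^⊗i evaluates to a + i · x. Evaluating each term at x = 4:
  Term 0 contributes -5 + 0 · 4 = -5
  Term 1 contributes -3 + 1 · 4 = 1
  Term 2 contributes 5 + 2 · 4 = 13
  Term 3 contributes -2 + 3 · 4 = 10
  Term 4 contributes 7 + 4 · 4 = 23
p(4) = ⊕ of these = min[-5, 1, 13, 10, 23] = -5.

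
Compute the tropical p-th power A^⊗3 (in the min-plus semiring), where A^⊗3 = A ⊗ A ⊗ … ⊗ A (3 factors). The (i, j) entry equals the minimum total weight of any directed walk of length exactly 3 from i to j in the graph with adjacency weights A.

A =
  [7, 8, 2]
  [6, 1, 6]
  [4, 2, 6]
A^⊗3 =
  [10, 5, 8]
  [8, 3, 8]
  [9, 4, 9]

Each entry (A^⊗3)_ij equals the minimum over all length-3 walks i = v_0 → v_1 → … → v_3 = j of Σ_t A[v_t][v_{t+1}]. For example, for (i, j) = (0, 2) we minimise over 9 possible intermediate vertex sequences; the minimum is 8, attained along the walk 0 → 2 → 0 → 2.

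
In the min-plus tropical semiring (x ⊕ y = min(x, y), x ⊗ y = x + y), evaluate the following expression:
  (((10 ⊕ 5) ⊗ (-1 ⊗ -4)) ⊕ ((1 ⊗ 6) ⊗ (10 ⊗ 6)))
(((10 ⊕ 5) ⊗ (-1 ⊗ -4)) ⊕ ((1 ⊗ 6) ⊗ (10 ⊗ 6))) = 0

Expand innermost to outermost. Recall ⊕ takes the minimum of its arguments and ⊗ takes their sum. Working out the expression (((10 ⊕ 5) ⊗ (-1 ⊗ -4)) ⊕ ((1 ⊗ 6) ⊗ (10 ⊗ 6))) gives 0.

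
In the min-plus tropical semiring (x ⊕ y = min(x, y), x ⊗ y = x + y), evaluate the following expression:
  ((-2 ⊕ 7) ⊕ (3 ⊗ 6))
((-2 ⊕ 7) ⊕ (3 ⊗ 6)) = -2

Expand innermost to outermost. Recall ⊕ takes the minimum of its arguments and ⊗ takes their sum. Working out the expression ((-2 ⊕ 7) ⊕ (3 ⊗ 6)) gives -2.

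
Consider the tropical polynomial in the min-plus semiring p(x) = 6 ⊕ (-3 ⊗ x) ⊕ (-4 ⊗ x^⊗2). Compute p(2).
p(2) = -1

A tropical monomial a ⊗ x^⊗i evaluates to a + i · x. Evaluating each term at x = 2:
  Term 0 contributes 6 + 0 · 2 = 6
  Term 1 contributes -3 + 1 · 2 = -1
  Term 2 contributes -4 + 2 · 2 = 0
p(2) = ⊕ of these = min[6, -1, 0] = -1.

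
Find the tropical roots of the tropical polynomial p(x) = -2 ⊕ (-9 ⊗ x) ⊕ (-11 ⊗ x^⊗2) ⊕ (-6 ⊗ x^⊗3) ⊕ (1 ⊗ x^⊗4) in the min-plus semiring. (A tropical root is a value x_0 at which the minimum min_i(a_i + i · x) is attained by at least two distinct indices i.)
Roots: {-7, -5, 2, 7}

Each tropical root is a break point of the lower envelope of the lines y = a_i + i · x (there are 5 lines, with slopes 0, 1, ..., 4). Only the lines that attain the minimum somewhere contribute to roots; other lines are dominated. Here the surviving (envelope) indices are i = 4, i = 3, i = 2, i = 1, i = 0.
Intersections between consecutive envelope lines give the roots: for adjacent envelope indices i < j the intersection is x = (a_i − a_j) / (j − i). Reading off the sorted break points: {-7, -5, 2, 7}.
Verification: at each break x_0, at least two indices attain the minimum of min_i(a_i + i · x_0).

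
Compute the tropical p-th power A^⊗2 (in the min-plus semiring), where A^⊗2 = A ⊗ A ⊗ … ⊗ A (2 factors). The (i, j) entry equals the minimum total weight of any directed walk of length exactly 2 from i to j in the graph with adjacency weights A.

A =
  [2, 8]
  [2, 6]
A^⊗2 =
  [4, 10]
  [4, 10]

Each entry (A^⊗2)_ij equals the minimum over all length-2 walks i = v_0 → v_1 → … → v_2 = j of Σ_t A[v_t][v_{t+1}]. For example, for (i, j) = (0, 1) we minimise over 2 possible intermediate vertex sequences; the minimum is 10, attained along the walk 0 → 0 → 1.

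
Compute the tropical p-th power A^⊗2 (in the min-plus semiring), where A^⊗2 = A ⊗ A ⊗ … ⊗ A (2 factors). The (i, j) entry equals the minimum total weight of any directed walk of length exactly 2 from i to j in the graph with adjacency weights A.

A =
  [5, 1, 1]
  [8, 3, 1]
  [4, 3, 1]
A^⊗2 =
  [5, 4, 2]
  [5, 4, 2]
  [5, 4, 2]

Each entry (A^⊗2)_ij equals the minimum over all length-2 walks i = v_0 → v_1 → … → v_2 = j of Σ_t A[v_t][v_{t+1}]. For example, for (i, j) = (0, 2) we minimise over 3 possible intermediate vertex sequences; the minimum is 2, attained along the walk 0 → 1 → 2.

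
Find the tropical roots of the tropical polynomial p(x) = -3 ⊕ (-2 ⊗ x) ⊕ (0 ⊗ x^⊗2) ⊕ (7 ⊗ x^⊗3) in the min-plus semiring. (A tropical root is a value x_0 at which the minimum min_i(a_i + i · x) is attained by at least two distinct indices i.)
Roots: {-7, -2, -1}

Each tropical root is a break point of the lower envelope of the lines y = a_i + i · x (there are 4 lines, with slopes 0, 1, ..., 3). Only the lines that attain the minimum somewhere contribute to roots; other lines are dominated. Here the surviving (envelope) indices are i = 3, i = 2, i = 1, i = 0.
Intersections between consecutive envelope lines give the roots: for adjacent envelope indices i < j the intersection is x = (a_i − a_j) / (j − i). Reading off the sorted break points: {-7, -2, -1}.
Verification: at each break x_0, at least two indices attain the minimum of min_i(a_i + i · x_0).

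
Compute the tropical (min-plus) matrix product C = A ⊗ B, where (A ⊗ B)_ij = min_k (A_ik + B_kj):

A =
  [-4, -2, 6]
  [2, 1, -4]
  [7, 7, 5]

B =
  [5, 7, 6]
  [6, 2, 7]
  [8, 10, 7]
A ⊗ B =
  [1, 0, 2]
  [4, 3, 3]
  [12, 9, 12]

Apply the min-plus product entry-by-entry:
  C[0][0] = min over k of (A[0][0] + B[0][0] = -4 + 5 = 1, A[0][1] + B[1][0] = -2 + 6 = 4, A[0][2] + B[2][0] = 6 + 8 = 14) = 1 (attained at k = 0)
  C[0][1] = min over k of (A[0][0] + B[0][1] = -4 + 7 = 3, A[0][1] + B[1][1] = -2 + 2 = 0, A[0][2] + B[2][1] = 6 + 10 = 16) = 0 (attained at k = 1)
  C[0][2] = min over k of (A[0][0] + B[0][2] = -4 + 6 = 2, A[0][1] + B[1][2] = -2 + 7 = 5, A[0][2] + B[2][2] = 6 + 7 = 13) = 2 (attained at k = 0)
  C[1][0] = min over k of (A[1][0] + B[0][0] = 2 + 5 = 7, A[1][1] + B[1][0] = 1 + 6 = 7, A[1][2] + B[2][0] = -4 + 8 = 4) = 4 (attained at k = 2)
  C[1][1] = min over k of (A[1][0] + B[0][1] = 2 + 7 = 9, A[1][1] + B[1][1] = 1 + 2 = 3, A[1][2] + B[2][1] = -4 + 10 = 6) = 3 (attained at k = 1)
  C[1][2] = min over k of (A[1][0] + B[0][2] = 2 + 6 = 8, A[1][1] + B[1][2] = 1 + 7 = 8, A[1][2] + B[2][2] = -4 + 7 = 3) = 3 (attained at k = 2)
  C[2][0] = min over k of (A[2][0] + B[0][0] = 7 + 5 = 12, A[2][1] + B[1][0] = 7 + 6 = 13, A[2][2] + B[2][0] = 5 + 8 = 13) = 12 (attained at k = 0)
  C[2][1] = min over k of (A[2][0] + B[0][1] = 7 + 7 = 14, A[2][1] + B[1][1] = 7 + 2 = 9, A[2][2] + B[2][1] = 5 + 10 = 15) = 9 (attained at k = 1)
  C[2][2] = min over k of (A[2][0] + B[0][2] = 7 + 6 = 13, A[2][1] + B[1][2] = 7 + 7 = 14, A[2][2] + B[2][2] = 5 + 7 = 12) = 12 (attained at k = 2)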